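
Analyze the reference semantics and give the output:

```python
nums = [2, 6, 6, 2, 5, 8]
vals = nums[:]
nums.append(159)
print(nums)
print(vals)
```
[2, 6, 6, 2, 5, 8, 159]
[2, 6, 6, 2, 5, 8]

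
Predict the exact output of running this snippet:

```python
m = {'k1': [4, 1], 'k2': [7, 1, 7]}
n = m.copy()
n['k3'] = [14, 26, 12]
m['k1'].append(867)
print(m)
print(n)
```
{'k1': [4, 1, 867], 'k2': [7, 1, 7]}
{'k1': [4, 1, 867], 'k2': [7, 1, 7], 'k3': [14, 26, 12]}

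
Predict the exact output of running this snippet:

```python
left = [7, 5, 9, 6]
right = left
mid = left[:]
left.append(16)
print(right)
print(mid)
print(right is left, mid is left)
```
[7, 5, 9, 6, 16]
[7, 5, 9, 6]
True False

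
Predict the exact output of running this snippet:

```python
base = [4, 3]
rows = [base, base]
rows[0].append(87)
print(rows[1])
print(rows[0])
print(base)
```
[4, 3, 87]
[4, 3, 87]
[4, 3, 87]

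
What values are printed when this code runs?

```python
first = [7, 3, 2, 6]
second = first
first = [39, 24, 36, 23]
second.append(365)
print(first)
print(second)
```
[39, 24, 36, 23]
[7, 3, 2, 6, 365]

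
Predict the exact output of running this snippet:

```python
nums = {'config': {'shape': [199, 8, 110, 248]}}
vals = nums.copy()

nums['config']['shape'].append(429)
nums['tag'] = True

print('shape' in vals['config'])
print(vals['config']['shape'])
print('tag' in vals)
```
True
[199, 8, 110, 248, 429]
False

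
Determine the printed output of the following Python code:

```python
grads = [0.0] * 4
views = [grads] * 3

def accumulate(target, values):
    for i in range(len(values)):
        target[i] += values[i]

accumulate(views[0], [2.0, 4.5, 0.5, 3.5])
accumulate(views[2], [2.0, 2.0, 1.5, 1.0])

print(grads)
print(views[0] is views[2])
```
[4.0, 6.5, 2.0, 4.5]
True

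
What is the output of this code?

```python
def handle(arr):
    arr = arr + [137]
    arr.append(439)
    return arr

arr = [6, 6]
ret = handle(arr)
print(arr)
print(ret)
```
[6, 6]
[6, 6, 137, 439]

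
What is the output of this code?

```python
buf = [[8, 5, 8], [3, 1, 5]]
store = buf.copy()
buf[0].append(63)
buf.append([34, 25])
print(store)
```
[[8, 5, 8, 63], [3, 1, 5]]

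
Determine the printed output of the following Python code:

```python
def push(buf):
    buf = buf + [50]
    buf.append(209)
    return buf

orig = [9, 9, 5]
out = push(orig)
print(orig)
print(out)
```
[9, 9, 5]
[9, 9, 5, 50, 209]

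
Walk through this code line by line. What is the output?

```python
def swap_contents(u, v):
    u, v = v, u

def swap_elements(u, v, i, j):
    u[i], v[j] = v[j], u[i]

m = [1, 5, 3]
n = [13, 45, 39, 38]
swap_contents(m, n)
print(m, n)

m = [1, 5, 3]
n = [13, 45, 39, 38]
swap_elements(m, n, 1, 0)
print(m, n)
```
[1, 5, 3] [13, 45, 39, 38]
[1, 13, 3] [5, 45, 39, 38]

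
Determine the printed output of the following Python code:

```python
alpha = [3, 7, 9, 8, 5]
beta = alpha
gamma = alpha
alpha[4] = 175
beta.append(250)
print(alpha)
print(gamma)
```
[3, 7, 9, 8, 175, 250]
[3, 7, 9, 8, 175, 250]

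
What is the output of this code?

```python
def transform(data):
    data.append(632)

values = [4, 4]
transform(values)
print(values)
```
[4, 4, 632]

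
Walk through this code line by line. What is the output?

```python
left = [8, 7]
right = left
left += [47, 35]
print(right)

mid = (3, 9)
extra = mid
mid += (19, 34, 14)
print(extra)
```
[8, 7, 47, 35]
(3, 9)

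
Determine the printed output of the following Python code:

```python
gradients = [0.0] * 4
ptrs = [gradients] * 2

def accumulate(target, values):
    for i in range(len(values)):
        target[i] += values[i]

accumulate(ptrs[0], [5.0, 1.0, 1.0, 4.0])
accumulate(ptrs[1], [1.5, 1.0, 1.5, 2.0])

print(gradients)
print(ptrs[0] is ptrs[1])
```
[6.5, 2.0, 2.5, 6.0]
True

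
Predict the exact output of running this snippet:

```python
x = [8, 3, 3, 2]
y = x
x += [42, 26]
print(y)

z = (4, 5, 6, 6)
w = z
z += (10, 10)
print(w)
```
[8, 3, 3, 2, 42, 26]
(4, 5, 6, 6)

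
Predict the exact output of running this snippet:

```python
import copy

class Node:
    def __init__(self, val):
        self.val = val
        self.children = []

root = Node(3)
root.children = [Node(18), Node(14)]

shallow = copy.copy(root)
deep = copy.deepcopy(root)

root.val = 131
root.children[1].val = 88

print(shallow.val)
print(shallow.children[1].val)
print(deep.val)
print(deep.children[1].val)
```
3
88
3
14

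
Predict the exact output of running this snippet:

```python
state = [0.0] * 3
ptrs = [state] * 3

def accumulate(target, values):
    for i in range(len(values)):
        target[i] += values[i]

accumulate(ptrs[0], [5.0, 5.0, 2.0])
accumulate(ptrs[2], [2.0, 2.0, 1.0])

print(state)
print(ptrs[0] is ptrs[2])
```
[7.0, 7.0, 3.0]
True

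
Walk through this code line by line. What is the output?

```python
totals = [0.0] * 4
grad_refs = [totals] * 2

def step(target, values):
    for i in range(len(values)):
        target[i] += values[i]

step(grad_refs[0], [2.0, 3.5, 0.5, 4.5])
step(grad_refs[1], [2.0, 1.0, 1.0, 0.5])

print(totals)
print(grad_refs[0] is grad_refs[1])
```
[4.0, 4.5, 1.5, 5.0]
True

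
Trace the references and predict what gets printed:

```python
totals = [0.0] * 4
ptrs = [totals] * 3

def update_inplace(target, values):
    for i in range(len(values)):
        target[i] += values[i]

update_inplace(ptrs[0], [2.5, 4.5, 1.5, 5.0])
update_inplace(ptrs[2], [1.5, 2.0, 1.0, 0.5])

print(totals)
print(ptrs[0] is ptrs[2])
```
[4.0, 6.5, 2.5, 5.5]
True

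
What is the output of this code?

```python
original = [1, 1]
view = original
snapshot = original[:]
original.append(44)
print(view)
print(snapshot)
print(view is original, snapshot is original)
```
[1, 1, 44]
[1, 1]
True False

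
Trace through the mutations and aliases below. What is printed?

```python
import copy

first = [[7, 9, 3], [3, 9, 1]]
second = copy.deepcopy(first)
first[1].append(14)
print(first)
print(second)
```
[[7, 9, 3], [3, 9, 1, 14]]
[[7, 9, 3], [3, 9, 1]]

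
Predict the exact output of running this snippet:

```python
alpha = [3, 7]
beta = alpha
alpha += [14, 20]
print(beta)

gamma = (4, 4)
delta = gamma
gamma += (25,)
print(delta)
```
[3, 7, 14, 20]
(4, 4)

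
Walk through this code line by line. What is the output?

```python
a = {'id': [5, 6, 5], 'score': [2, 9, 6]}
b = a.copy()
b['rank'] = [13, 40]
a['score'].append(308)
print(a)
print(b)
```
{'id': [5, 6, 5], 'score': [2, 9, 6, 308]}
{'id': [5, 6, 5], 'score': [2, 9, 6, 308], 'rank': [13, 40]}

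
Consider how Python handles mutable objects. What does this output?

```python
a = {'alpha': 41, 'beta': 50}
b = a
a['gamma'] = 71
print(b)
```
{'alpha': 41, 'beta': 50, 'gamma': 71}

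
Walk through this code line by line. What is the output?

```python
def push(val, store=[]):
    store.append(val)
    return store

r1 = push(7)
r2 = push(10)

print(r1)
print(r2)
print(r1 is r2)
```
[7, 10]
[7, 10]
True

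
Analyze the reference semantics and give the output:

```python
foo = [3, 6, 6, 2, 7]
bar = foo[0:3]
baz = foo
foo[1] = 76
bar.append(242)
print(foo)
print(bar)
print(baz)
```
[3, 76, 6, 2, 7]
[3, 6, 6, 242]
[3, 76, 6, 2, 7]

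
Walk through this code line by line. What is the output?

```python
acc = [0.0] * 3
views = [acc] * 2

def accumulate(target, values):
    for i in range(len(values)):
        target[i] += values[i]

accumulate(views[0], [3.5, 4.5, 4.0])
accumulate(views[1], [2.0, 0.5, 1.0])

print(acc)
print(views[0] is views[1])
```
[5.5, 5.0, 5.0]
True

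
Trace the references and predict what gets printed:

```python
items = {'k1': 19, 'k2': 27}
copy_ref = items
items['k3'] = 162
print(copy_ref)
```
{'k1': 19, 'k2': 27, 'k3': 162}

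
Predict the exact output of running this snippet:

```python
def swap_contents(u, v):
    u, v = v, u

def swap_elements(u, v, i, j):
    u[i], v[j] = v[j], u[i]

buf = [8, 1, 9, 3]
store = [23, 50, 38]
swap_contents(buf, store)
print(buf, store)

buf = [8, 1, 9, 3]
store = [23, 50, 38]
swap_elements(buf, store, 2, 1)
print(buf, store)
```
[8, 1, 9, 3] [23, 50, 38]
[8, 1, 50, 3] [23, 9, 38]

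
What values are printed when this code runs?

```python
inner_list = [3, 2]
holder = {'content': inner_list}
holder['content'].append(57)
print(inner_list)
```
[3, 2, 57]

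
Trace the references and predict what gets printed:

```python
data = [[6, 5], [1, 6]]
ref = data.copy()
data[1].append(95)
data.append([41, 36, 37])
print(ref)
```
[[6, 5], [1, 6, 95]]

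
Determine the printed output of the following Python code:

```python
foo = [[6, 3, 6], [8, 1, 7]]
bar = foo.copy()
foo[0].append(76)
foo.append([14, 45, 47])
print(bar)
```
[[6, 3, 6, 76], [8, 1, 7]]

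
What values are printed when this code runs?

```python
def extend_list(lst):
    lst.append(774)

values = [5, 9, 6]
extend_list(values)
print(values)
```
[5, 9, 6, 774]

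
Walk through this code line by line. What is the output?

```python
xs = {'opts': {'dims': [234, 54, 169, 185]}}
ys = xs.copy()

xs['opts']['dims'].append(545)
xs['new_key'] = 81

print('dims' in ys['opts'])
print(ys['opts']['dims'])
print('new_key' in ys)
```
True
[234, 54, 169, 185, 545]
False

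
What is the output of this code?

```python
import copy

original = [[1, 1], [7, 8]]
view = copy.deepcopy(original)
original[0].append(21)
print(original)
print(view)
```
[[1, 1, 21], [7, 8]]
[[1, 1], [7, 8]]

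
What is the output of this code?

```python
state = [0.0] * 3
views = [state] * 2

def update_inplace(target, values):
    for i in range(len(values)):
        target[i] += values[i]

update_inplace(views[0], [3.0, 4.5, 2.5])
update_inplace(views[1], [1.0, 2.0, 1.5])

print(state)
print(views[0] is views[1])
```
[4.0, 6.5, 4.0]
True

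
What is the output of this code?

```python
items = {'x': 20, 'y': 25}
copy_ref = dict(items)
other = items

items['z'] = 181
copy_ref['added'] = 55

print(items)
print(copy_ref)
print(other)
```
{'x': 20, 'y': 25, 'z': 181}
{'x': 20, 'y': 25, 'added': 55}
{'x': 20, 'y': 25, 'z': 181}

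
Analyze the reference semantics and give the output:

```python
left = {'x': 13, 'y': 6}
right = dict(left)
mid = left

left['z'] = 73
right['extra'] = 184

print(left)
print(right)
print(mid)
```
{'x': 13, 'y': 6, 'z': 73}
{'x': 13, 'y': 6, 'extra': 184}
{'x': 13, 'y': 6, 'z': 73}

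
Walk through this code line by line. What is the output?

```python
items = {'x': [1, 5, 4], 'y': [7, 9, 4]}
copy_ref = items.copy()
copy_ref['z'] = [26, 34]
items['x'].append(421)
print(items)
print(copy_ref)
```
{'x': [1, 5, 4, 421], 'y': [7, 9, 4]}
{'x': [1, 5, 4, 421], 'y': [7, 9, 4], 'z': [26, 34]}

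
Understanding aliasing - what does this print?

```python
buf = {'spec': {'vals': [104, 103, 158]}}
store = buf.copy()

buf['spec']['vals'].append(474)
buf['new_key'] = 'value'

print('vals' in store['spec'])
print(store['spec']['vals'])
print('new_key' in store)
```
True
[104, 103, 158, 474]
False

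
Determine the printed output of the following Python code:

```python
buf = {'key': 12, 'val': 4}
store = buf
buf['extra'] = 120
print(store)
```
{'key': 12, 'val': 4, 'extra': 120}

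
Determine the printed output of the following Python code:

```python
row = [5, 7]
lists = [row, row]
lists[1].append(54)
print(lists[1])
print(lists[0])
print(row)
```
[5, 7, 54]
[5, 7, 54]
[5, 7, 54]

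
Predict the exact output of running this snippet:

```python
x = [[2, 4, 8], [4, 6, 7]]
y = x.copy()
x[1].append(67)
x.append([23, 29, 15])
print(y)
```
[[2, 4, 8], [4, 6, 7, 67]]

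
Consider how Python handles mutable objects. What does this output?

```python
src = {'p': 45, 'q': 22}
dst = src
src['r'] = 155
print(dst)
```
{'p': 45, 'q': 22, 'r': 155}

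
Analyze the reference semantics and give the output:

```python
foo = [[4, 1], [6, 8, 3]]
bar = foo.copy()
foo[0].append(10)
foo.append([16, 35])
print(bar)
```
[[4, 1, 10], [6, 8, 3]]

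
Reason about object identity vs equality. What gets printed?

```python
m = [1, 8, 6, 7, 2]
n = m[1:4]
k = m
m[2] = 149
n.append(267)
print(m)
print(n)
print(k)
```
[1, 8, 149, 7, 2]
[8, 6, 7, 267]
[1, 8, 149, 7, 2]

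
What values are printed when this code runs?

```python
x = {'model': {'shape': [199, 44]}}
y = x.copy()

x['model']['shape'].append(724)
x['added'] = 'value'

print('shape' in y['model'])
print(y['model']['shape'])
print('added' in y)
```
True
[199, 44, 724]
False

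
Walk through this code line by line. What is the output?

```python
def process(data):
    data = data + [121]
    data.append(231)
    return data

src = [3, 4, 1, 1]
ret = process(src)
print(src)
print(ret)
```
[3, 4, 1, 1]
[3, 4, 1, 1, 121, 231]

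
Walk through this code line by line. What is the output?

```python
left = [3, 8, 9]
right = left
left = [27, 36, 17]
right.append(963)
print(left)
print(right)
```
[27, 36, 17]
[3, 8, 9, 963]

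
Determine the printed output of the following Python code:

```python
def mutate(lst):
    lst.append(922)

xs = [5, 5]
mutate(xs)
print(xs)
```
[5, 5, 922]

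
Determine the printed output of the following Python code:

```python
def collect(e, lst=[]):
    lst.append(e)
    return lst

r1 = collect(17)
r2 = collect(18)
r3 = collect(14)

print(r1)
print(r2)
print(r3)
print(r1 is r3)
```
[17, 18, 14]
[17, 18, 14]
[17, 18, 14]
True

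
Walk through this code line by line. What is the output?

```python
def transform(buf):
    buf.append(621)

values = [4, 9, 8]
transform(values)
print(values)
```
[4, 9, 8, 621]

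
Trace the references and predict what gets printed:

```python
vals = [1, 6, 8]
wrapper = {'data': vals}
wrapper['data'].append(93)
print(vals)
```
[1, 6, 8, 93]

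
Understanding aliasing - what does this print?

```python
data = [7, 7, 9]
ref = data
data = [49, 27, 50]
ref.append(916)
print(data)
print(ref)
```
[49, 27, 50]
[7, 7, 9, 916]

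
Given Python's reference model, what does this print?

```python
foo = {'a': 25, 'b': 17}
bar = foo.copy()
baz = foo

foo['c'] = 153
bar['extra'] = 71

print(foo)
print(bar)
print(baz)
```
{'a': 25, 'b': 17, 'c': 153}
{'a': 25, 'b': 17, 'extra': 71}
{'a': 25, 'b': 17, 'c': 153}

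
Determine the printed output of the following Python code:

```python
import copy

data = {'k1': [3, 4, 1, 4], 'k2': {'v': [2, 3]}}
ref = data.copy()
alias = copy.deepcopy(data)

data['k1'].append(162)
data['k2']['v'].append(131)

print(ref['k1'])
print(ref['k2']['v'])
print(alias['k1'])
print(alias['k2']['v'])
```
[3, 4, 1, 4, 162]
[2, 3, 131]
[3, 4, 1, 4]
[2, 3]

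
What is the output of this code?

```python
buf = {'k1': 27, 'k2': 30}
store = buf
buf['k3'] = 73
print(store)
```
{'k1': 27, 'k2': 30, 'k3': 73}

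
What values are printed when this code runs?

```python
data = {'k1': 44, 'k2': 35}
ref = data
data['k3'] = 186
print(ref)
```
{'k1': 44, 'k2': 35, 'k3': 186}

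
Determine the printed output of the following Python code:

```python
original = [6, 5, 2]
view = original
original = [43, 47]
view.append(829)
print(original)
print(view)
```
[43, 47]
[6, 5, 2, 829]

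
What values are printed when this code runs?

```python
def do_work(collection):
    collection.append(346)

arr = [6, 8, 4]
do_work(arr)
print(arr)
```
[6, 8, 4, 346]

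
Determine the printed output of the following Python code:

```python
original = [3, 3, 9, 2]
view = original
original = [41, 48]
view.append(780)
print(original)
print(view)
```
[41, 48]
[3, 3, 9, 2, 780]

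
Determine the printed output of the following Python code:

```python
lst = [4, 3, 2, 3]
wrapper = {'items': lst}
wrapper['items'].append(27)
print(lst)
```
[4, 3, 2, 3, 27]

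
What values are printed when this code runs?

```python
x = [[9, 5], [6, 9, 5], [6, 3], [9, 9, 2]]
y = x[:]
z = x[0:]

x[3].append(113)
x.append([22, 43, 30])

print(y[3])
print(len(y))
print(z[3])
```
[9, 9, 2, 113]
4
[9, 9, 2, 113]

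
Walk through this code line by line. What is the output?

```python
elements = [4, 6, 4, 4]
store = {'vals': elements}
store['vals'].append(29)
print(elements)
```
[4, 6, 4, 4, 29]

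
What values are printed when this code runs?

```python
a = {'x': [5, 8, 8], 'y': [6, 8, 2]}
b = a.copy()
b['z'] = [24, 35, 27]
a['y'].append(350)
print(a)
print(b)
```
{'x': [5, 8, 8], 'y': [6, 8, 2, 350]}
{'x': [5, 8, 8], 'y': [6, 8, 2, 350], 'z': [24, 35, 27]}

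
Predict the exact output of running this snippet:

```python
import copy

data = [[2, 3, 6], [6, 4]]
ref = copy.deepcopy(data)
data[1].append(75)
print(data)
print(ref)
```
[[2, 3, 6], [6, 4, 75]]
[[2, 3, 6], [6, 4]]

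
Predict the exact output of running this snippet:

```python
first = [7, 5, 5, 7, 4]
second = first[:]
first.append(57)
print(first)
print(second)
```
[7, 5, 5, 7, 4, 57]
[7, 5, 5, 7, 4]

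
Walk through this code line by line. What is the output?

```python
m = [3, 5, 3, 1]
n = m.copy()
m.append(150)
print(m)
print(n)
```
[3, 5, 3, 1, 150]
[3, 5, 3, 1]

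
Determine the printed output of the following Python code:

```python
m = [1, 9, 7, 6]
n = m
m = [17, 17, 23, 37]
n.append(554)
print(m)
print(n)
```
[17, 17, 23, 37]
[1, 9, 7, 6, 554]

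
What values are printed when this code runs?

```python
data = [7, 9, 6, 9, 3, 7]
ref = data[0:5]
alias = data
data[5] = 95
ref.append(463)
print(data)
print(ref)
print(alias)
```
[7, 9, 6, 9, 3, 95]
[7, 9, 6, 9, 3, 463]
[7, 9, 6, 9, 3, 95]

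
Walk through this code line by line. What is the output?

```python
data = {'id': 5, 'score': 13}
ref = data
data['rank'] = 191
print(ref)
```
{'id': 5, 'score': 13, 'rank': 191}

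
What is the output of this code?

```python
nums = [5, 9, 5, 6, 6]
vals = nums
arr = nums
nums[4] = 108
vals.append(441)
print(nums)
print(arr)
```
[5, 9, 5, 6, 108, 441]
[5, 9, 5, 6, 108, 441]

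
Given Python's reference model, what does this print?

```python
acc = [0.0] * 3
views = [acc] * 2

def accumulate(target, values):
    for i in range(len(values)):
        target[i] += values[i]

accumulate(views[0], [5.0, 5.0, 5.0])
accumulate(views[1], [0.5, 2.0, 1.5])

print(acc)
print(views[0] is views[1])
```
[5.5, 7.0, 6.5]
True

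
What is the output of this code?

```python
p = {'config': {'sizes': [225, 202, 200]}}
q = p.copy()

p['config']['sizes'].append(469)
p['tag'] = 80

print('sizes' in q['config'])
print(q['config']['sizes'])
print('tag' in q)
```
True
[225, 202, 200, 469]
False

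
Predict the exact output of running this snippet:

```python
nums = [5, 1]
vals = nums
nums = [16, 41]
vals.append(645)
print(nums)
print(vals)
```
[16, 41]
[5, 1, 645]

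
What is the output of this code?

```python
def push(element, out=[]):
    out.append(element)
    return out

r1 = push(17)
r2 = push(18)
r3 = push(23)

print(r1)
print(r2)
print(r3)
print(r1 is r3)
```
[17, 18, 23]
[17, 18, 23]
[17, 18, 23]
True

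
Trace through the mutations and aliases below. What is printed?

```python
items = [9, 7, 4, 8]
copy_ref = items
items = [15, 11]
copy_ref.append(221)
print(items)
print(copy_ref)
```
[15, 11]
[9, 7, 4, 8, 221]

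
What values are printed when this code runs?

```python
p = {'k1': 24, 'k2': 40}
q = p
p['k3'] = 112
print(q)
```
{'k1': 24, 'k2': 40, 'k3': 112}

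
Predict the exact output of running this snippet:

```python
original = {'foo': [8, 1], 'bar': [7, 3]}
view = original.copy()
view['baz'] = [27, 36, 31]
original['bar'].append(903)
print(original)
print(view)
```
{'foo': [8, 1], 'bar': [7, 3, 903]}
{'foo': [8, 1], 'bar': [7, 3, 903], 'baz': [27, 36, 31]}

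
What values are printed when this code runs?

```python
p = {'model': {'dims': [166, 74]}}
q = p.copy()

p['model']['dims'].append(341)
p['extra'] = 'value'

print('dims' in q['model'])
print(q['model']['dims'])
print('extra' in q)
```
True
[166, 74, 341]
False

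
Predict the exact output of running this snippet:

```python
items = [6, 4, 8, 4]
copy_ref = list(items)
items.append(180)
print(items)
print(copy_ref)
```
[6, 4, 8, 4, 180]
[6, 4, 8, 4]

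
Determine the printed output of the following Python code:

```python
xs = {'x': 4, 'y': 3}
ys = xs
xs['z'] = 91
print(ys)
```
{'x': 4, 'y': 3, 'z': 91}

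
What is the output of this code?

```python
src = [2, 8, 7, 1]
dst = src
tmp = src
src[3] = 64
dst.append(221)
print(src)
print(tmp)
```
[2, 8, 7, 64, 221]
[2, 8, 7, 64, 221]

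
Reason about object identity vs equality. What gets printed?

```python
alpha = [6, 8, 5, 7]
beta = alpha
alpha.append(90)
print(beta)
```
[6, 8, 5, 7, 90]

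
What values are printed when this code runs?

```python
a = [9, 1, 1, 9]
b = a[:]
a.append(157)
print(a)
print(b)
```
[9, 1, 1, 9, 157]
[9, 1, 1, 9]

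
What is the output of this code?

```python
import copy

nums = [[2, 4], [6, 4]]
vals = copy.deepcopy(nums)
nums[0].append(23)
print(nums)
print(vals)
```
[[2, 4, 23], [6, 4]]
[[2, 4], [6, 4]]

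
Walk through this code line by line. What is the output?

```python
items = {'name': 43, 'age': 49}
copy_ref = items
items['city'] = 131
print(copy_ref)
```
{'name': 43, 'age': 49, 'city': 131}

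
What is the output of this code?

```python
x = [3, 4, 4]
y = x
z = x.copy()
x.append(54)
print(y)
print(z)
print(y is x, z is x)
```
[3, 4, 4, 54]
[3, 4, 4]
True False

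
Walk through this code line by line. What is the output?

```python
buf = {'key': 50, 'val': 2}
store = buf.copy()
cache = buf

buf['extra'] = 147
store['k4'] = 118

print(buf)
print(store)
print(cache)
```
{'key': 50, 'val': 2, 'extra': 147}
{'key': 50, 'val': 2, 'k4': 118}
{'key': 50, 'val': 2, 'extra': 147}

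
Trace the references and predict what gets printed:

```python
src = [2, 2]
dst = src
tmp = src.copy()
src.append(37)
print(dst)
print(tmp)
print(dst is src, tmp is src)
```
[2, 2, 37]
[2, 2]
True False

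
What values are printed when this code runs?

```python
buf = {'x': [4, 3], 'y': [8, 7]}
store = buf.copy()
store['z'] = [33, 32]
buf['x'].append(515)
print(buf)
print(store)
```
{'x': [4, 3, 515], 'y': [8, 7]}
{'x': [4, 3, 515], 'y': [8, 7], 'z': [33, 32]}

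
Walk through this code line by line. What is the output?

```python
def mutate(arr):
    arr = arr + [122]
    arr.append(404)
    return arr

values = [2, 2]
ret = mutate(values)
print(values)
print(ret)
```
[2, 2]
[2, 2, 122, 404]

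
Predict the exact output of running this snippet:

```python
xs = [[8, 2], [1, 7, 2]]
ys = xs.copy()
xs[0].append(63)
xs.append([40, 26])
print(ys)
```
[[8, 2, 63], [1, 7, 2]]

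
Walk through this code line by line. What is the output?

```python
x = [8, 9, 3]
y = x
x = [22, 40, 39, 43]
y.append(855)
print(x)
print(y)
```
[22, 40, 39, 43]
[8, 9, 3, 855]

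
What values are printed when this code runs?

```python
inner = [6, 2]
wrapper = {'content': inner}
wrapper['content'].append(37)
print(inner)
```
[6, 2, 37]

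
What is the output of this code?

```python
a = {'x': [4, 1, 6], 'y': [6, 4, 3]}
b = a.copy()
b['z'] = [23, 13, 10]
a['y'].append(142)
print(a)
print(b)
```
{'x': [4, 1, 6], 'y': [6, 4, 3, 142]}
{'x': [4, 1, 6], 'y': [6, 4, 3, 142], 'z': [23, 13, 10]}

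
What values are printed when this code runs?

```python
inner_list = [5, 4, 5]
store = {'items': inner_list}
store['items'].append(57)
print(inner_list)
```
[5, 4, 5, 57]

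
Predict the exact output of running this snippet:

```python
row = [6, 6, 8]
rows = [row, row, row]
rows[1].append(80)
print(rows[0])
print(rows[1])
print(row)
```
[6, 6, 8, 80]
[6, 6, 8, 80]
[6, 6, 8, 80]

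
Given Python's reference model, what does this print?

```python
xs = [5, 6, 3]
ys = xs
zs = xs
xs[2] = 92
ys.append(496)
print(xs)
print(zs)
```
[5, 6, 92, 496]
[5, 6, 92, 496]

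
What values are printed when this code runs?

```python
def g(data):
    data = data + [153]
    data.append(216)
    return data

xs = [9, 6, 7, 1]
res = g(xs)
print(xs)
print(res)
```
[9, 6, 7, 1]
[9, 6, 7, 1, 153, 216]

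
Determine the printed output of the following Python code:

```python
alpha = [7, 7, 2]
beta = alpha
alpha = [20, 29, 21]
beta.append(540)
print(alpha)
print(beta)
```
[20, 29, 21]
[7, 7, 2, 540]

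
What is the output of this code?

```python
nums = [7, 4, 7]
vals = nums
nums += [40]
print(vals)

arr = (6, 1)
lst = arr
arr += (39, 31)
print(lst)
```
[7, 4, 7, 40]
(6, 1)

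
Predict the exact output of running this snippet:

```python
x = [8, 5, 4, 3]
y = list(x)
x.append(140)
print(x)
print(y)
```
[8, 5, 4, 3, 140]
[8, 5, 4, 3]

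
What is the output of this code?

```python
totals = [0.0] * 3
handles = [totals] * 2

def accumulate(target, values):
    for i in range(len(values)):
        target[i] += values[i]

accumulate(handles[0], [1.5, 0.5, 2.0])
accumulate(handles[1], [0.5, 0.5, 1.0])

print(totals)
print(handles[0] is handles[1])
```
[2.0, 1.0, 3.0]
True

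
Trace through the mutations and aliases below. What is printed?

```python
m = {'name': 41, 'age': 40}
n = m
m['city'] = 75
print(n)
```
{'name': 41, 'age': 40, 'city': 75}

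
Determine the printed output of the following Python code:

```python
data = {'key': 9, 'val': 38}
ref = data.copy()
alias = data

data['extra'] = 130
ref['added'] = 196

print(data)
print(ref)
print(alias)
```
{'key': 9, 'val': 38, 'extra': 130}
{'key': 9, 'val': 38, 'added': 196}
{'key': 9, 'val': 38, 'extra': 130}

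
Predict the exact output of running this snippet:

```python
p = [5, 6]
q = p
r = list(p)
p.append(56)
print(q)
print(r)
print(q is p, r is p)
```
[5, 6, 56]
[5, 6]
True False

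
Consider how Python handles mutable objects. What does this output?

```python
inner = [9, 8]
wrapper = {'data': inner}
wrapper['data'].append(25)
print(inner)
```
[9, 8, 25]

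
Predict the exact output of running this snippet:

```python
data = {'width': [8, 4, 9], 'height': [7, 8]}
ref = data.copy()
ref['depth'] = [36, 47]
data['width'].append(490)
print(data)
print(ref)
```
{'width': [8, 4, 9, 490], 'height': [7, 8]}
{'width': [8, 4, 9, 490], 'height': [7, 8], 'depth': [36, 47]}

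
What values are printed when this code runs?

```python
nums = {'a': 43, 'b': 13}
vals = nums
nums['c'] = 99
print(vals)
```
{'a': 43, 'b': 13, 'c': 99}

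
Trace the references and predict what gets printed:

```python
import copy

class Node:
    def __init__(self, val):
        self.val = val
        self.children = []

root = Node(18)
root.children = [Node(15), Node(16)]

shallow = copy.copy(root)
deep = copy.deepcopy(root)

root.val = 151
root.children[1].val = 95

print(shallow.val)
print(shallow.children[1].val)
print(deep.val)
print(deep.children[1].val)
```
18
95
18
16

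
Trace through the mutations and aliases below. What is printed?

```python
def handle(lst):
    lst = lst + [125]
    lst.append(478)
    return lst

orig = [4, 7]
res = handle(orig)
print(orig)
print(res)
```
[4, 7]
[4, 7, 125, 478]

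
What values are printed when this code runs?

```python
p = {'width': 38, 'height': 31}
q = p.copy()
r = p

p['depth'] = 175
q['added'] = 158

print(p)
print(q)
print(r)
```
{'width': 38, 'height': 31, 'depth': 175}
{'width': 38, 'height': 31, 'added': 158}
{'width': 38, 'height': 31, 'depth': 175}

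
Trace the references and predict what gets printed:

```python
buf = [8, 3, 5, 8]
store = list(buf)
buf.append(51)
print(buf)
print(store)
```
[8, 3, 5, 8, 51]
[8, 3, 5, 8]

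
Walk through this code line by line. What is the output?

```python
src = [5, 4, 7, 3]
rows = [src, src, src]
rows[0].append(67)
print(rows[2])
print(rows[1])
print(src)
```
[5, 4, 7, 3, 67]
[5, 4, 7, 3, 67]
[5, 4, 7, 3, 67]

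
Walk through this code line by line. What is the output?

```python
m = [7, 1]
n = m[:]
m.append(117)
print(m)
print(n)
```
[7, 1, 117]
[7, 1]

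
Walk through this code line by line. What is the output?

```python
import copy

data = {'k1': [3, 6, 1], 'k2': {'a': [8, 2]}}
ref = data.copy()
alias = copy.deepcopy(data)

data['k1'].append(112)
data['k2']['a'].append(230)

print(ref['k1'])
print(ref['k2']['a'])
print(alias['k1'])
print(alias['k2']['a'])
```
[3, 6, 1, 112]
[8, 2, 230]
[3, 6, 1]
[8, 2]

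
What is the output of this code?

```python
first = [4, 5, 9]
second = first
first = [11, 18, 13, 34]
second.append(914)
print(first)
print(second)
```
[11, 18, 13, 34]
[4, 5, 9, 914]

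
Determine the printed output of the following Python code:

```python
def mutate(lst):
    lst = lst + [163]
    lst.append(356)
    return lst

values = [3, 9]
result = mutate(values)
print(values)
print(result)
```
[3, 9]
[3, 9, 163, 356]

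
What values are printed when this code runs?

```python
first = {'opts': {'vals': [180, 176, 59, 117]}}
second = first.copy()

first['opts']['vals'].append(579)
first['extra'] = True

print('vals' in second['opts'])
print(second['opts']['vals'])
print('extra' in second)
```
True
[180, 176, 59, 117, 579]
False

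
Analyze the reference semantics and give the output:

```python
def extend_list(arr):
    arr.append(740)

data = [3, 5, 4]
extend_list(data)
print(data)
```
[3, 5, 4, 740]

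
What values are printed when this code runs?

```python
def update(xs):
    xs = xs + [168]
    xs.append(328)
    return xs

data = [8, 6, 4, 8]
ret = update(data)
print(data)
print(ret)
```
[8, 6, 4, 8]
[8, 6, 4, 8, 168, 328]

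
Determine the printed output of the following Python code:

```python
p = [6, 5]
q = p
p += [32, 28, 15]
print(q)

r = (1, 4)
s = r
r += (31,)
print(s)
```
[6, 5, 32, 28, 15]
(1, 4)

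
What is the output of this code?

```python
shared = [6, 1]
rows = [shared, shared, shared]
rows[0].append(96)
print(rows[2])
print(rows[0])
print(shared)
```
[6, 1, 96]
[6, 1, 96]
[6, 1, 96]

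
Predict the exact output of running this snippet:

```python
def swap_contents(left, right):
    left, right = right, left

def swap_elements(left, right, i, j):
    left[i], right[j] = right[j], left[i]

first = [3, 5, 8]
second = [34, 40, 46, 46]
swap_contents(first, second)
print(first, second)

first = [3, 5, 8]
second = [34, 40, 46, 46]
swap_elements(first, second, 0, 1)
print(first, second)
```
[3, 5, 8] [34, 40, 46, 46]
[40, 5, 8] [34, 3, 46, 46]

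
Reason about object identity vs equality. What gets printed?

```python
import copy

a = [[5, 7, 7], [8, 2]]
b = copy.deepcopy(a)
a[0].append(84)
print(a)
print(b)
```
[[5, 7, 7, 84], [8, 2]]
[[5, 7, 7], [8, 2]]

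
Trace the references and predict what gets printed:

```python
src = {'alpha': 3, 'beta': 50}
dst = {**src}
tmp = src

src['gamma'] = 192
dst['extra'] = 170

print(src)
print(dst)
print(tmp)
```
{'alpha': 3, 'beta': 50, 'gamma': 192}
{'alpha': 3, 'beta': 50, 'extra': 170}
{'alpha': 3, 'beta': 50, 'gamma': 192}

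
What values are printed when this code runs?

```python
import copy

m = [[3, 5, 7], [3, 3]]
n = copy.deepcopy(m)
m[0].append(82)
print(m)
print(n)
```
[[3, 5, 7, 82], [3, 3]]
[[3, 5, 7], [3, 3]]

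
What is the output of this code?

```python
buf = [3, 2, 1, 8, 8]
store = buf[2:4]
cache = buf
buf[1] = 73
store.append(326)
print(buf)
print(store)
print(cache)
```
[3, 73, 1, 8, 8]
[1, 8, 326]
[3, 73, 1, 8, 8]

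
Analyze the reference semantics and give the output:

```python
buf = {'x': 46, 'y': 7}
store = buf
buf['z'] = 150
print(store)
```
{'x': 46, 'y': 7, 'z': 150}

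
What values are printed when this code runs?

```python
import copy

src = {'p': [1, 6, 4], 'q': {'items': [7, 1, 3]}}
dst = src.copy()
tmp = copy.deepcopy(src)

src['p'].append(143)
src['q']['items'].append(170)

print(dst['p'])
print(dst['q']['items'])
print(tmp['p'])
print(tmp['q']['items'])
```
[1, 6, 4, 143]
[7, 1, 3, 170]
[1, 6, 4]
[7, 1, 3]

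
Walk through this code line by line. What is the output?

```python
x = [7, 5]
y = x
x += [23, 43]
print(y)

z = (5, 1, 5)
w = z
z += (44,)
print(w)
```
[7, 5, 23, 43]
(5, 1, 5)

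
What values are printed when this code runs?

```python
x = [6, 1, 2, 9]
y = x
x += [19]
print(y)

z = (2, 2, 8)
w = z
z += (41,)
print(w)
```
[6, 1, 2, 9, 19]
(2, 2, 8)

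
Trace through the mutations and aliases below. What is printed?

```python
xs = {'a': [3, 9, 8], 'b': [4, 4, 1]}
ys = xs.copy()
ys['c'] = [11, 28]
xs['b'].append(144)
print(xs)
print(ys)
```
{'a': [3, 9, 8], 'b': [4, 4, 1, 144]}
{'a': [3, 9, 8], 'b': [4, 4, 1, 144], 'c': [11, 28]}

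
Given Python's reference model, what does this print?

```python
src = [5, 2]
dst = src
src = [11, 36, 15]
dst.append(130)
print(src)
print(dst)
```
[11, 36, 15]
[5, 2, 130]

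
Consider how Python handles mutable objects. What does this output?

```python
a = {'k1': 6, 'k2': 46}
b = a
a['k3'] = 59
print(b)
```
{'k1': 6, 'k2': 46, 'k3': 59}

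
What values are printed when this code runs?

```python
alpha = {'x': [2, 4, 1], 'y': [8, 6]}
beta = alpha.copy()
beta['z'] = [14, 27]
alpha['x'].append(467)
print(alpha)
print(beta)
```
{'x': [2, 4, 1, 467], 'y': [8, 6]}
{'x': [2, 4, 1, 467], 'y': [8, 6], 'z': [14, 27]}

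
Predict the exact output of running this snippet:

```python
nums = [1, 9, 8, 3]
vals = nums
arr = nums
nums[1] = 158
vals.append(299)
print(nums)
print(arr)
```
[1, 158, 8, 3, 299]
[1, 158, 8, 3, 299]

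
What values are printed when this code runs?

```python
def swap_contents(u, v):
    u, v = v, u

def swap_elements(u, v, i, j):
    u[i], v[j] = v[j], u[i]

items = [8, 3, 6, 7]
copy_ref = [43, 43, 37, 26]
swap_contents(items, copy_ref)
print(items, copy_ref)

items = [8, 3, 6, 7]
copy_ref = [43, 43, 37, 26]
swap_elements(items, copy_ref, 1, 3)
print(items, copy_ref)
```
[8, 3, 6, 7] [43, 43, 37, 26]
[8, 26, 6, 7] [43, 43, 37, 3]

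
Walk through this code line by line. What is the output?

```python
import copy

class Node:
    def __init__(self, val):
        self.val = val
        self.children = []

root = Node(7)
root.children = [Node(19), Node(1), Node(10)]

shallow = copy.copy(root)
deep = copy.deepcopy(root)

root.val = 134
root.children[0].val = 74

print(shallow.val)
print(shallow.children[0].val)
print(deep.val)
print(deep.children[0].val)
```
7
74
7
19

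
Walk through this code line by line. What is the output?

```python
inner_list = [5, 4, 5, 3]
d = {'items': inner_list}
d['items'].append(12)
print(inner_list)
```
[5, 4, 5, 3, 12]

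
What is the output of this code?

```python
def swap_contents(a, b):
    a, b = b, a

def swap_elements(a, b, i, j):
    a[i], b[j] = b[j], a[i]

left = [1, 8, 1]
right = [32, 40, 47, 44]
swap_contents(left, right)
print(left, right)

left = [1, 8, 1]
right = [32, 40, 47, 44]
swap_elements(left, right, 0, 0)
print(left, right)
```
[1, 8, 1] [32, 40, 47, 44]
[32, 8, 1] [1, 40, 47, 44]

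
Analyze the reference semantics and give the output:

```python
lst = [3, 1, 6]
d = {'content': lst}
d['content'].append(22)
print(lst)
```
[3, 1, 6, 22]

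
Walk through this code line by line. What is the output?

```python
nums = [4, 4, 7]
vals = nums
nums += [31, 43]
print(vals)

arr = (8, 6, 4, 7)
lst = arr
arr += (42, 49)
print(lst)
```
[4, 4, 7, 31, 43]
(8, 6, 4, 7)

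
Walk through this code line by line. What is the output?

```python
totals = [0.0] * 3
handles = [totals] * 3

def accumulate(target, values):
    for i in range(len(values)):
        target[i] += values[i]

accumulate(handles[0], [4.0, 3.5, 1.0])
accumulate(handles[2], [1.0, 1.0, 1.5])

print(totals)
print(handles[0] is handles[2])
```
[5.0, 4.5, 2.5]
True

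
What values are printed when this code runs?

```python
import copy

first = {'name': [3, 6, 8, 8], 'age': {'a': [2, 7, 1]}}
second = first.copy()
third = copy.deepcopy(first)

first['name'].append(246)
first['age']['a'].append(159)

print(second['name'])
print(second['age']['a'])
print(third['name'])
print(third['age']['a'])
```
[3, 6, 8, 8, 246]
[2, 7, 1, 159]
[3, 6, 8, 8]
[2, 7, 1]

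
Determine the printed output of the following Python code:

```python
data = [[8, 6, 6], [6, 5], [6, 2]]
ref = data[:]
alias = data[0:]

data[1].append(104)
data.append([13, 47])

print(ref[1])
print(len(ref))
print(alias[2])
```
[6, 5, 104]
3
[6, 2]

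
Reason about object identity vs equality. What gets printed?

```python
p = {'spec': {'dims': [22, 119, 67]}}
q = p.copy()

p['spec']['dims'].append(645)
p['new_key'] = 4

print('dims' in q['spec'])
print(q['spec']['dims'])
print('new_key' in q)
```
True
[22, 119, 67, 645]
False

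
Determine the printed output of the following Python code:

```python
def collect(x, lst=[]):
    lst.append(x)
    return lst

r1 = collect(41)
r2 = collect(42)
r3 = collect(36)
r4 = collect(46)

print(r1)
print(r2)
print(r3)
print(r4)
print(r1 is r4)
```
[41, 42, 36, 46]
[41, 42, 36, 46]
[41, 42, 36, 46]
[41, 42, 36, 46]
True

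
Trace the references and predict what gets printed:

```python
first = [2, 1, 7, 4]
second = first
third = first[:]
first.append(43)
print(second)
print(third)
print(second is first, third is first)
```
[2, 1, 7, 4, 43]
[2, 1, 7, 4]
True False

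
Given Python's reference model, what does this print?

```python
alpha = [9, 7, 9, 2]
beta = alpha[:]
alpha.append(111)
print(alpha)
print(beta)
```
[9, 7, 9, 2, 111]
[9, 7, 9, 2]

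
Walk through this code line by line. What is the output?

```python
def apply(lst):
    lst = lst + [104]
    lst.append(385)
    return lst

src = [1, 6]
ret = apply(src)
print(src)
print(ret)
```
[1, 6]
[1, 6, 104, 385]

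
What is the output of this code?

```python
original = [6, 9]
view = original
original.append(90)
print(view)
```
[6, 9, 90]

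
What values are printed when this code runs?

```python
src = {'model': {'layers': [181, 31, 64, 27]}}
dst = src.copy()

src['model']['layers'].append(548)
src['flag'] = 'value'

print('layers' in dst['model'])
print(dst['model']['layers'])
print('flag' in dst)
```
True
[181, 31, 64, 27, 548]
False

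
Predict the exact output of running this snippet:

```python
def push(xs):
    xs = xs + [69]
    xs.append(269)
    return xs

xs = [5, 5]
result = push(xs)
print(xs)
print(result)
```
[5, 5]
[5, 5, 69, 269]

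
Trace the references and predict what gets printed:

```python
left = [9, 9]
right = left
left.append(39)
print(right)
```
[9, 9, 39]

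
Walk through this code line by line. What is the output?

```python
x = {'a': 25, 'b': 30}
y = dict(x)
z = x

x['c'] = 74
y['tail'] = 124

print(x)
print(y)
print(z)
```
{'a': 25, 'b': 30, 'c': 74}
{'a': 25, 'b': 30, 'tail': 124}
{'a': 25, 'b': 30, 'c': 74}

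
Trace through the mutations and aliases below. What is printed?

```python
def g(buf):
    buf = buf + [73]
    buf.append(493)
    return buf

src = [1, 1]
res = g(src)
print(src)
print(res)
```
[1, 1]
[1, 1, 73, 493]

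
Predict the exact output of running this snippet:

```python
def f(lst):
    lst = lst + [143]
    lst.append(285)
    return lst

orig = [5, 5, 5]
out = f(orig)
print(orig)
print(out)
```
[5, 5, 5]
[5, 5, 5, 143, 285]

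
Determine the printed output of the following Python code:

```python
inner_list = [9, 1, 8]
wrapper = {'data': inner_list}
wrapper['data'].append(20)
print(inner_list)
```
[9, 1, 8, 20]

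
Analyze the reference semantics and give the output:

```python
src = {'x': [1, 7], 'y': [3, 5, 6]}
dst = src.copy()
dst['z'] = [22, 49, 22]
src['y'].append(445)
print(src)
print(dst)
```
{'x': [1, 7], 'y': [3, 5, 6, 445]}
{'x': [1, 7], 'y': [3, 5, 6, 445], 'z': [22, 49, 22]}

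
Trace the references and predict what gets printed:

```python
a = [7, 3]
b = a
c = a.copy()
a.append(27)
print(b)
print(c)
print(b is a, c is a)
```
[7, 3, 27]
[7, 3]
True False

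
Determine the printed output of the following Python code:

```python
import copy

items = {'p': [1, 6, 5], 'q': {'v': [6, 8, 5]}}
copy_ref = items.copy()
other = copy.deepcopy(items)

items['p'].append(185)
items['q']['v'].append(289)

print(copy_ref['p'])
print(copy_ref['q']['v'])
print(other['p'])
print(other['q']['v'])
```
[1, 6, 5, 185]
[6, 8, 5, 289]
[1, 6, 5]
[6, 8, 5]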